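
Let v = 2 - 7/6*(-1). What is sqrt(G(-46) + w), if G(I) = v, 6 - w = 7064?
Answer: I*sqrt(253974)/6 ≈ 83.993*I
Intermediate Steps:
w = -7058 (w = 6 - 1*7064 = 6 - 7064 = -7058)
v = 19/6 (v = 2 - 7*1/6*(-1) = 2 - 7/6*(-1) = 2 + 7/6 = 19/6 ≈ 3.1667)
G(I) = 19/6
sqrt(G(-46) + w) = sqrt(19/6 - 7058) = sqrt(-42329/6) = I*sqrt(253974)/6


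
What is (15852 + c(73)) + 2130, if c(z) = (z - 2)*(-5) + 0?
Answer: 17627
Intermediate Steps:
c(z) = 10 - 5*z (c(z) = (-2 + z)*(-5) + 0 = (10 - 5*z) + 0 = 10 - 5*z)
(15852 + c(73)) + 2130 = (15852 + (10 - 5*73)) + 2130 = (15852 + (10 - 365)) + 2130 = (15852 - 355) + 2130 = 15497 + 2130 = 17627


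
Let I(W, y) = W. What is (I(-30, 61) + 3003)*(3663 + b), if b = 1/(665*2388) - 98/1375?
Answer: 1585224531488753/145568500 ≈ 1.0890e+7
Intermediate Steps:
b = -31124917/436705500 (b = (1/665)*(1/2388) - 98*1/1375 = 1/1588020 - 98/1375 = -31124917/436705500 ≈ -0.071272)
(I(-30, 61) + 3003)*(3663 + b) = (-30 + 3003)*(3663 - 31124917/436705500) = 2973*(1599621121583/436705500) = 1585224531488753/145568500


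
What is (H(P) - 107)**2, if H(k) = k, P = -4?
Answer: 12321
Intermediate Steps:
(H(P) - 107)**2 = (-4 - 107)**2 = (-111)**2 = 12321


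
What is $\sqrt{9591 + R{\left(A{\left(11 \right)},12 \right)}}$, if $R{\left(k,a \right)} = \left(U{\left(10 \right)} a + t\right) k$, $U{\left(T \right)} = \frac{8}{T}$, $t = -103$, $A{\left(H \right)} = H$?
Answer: $\frac{\sqrt{214090}}{5} \approx 92.54$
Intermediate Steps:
$R{\left(k,a \right)} = k \left(-103 + \frac{4 a}{5}\right)$ ($R{\left(k,a \right)} = \left(\frac{8}{10} a - 103\right) k = \left(8 \cdot \frac{1}{10} a - 103\right) k = \left(\frac{4 a}{5} - 103\right) k = \left(-103 + \frac{4 a}{5}\right) k = k \left(-103 + \frac{4 a}{5}\right)$)
$\sqrt{9591 + R{\left(A{\left(11 \right)},12 \right)}} = \sqrt{9591 + \frac{1}{5} \cdot 11 \left(-515 + 4 \cdot 12\right)} = \sqrt{9591 + \frac{1}{5} \cdot 11 \left(-515 + 48\right)} = \sqrt{9591 + \frac{1}{5} \cdot 11 \left(-467\right)} = \sqrt{9591 - \frac{5137}{5}} = \sqrt{\frac{42818}{5}} = \frac{\sqrt{214090}}{5}$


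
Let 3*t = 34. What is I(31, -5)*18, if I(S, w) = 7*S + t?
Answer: 4110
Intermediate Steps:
t = 34/3 (t = (⅓)*34 = 34/3 ≈ 11.333)
I(S, w) = 34/3 + 7*S (I(S, w) = 7*S + 34/3 = 34/3 + 7*S)
I(31, -5)*18 = (34/3 + 7*31)*18 = (34/3 + 217)*18 = (685/3)*18 = 4110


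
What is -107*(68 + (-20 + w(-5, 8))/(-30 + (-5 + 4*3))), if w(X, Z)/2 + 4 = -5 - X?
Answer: -170344/23 ≈ -7406.3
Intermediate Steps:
w(X, Z) = -18 - 2*X (w(X, Z) = -8 + 2*(-5 - X) = -8 + (-10 - 2*X) = -18 - 2*X)
-107*(68 + (-20 + w(-5, 8))/(-30 + (-5 + 4*3))) = -107*(68 + (-20 + (-18 - 2*(-5)))/(-30 + (-5 + 4*3))) = -107*(68 + (-20 + (-18 + 10))/(-30 + (-5 + 12))) = -107*(68 + (-20 - 8)/(-30 + 7)) = -107*(68 - 28/(-23)) = -107*(68 - 28*(-1/23)) = -107*(68 + 28/23) = -107*1592/23 = -170344/23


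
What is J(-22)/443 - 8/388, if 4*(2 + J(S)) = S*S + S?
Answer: 20247/85942 ≈ 0.23559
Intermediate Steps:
J(S) = -2 + S/4 + S²/4 (J(S) = -2 + (S*S + S)/4 = -2 + (S² + S)/4 = -2 + (S + S²)/4 = -2 + (S/4 + S²/4) = -2 + S/4 + S²/4)
J(-22)/443 - 8/388 = (-2 + (¼)*(-22) + (¼)*(-22)²)/443 - 8/388 = (-2 - 11/2 + (¼)*484)*(1/443) - 8*1/388 = (-2 - 11/2 + 121)*(1/443) - 2/97 = (227/2)*(1/443) - 2/97 = 227/886 - 2/97 = 20247/85942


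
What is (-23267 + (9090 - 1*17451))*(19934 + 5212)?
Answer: -795317688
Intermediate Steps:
(-23267 + (9090 - 1*17451))*(19934 + 5212) = (-23267 + (9090 - 17451))*25146 = (-23267 - 8361)*25146 = -31628*25146 = -795317688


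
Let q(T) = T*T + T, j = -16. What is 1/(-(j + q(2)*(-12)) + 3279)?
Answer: 1/3367 ≈ 0.00029700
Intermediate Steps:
q(T) = T + T² (q(T) = T² + T = T + T²)
1/(-(j + q(2)*(-12)) + 3279) = 1/(-(-16 + (2*(1 + 2))*(-12)) + 3279) = 1/(-(-16 + (2*3)*(-12)) + 3279) = 1/(-(-16 + 6*(-12)) + 3279) = 1/(-(-16 - 72) + 3279) = 1/(-1*(-88) + 3279) = 1/(88 + 3279) = 1/3367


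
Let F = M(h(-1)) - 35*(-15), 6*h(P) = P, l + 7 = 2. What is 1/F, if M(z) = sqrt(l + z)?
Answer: 3150/1653781 - I*sqrt(186)/1653781 ≈ 0.0019047 - 8.2467e-6*I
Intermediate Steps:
l = -5 (l = -7 + 2 = -5)
h(P) = P/6
M(z) = sqrt(-5 + z)
F = 525 + I*sqrt(186)/6 (F = sqrt(-5 + (1/6)*(-1)) - 35*(-15) = sqrt(-5 - 1/6) + 525 = sqrt(-31/6) + 525 = I*sqrt(186)/6 + 525 = 525 + I*sqrt(186)/6 ≈ 525.0 + 2.273*I)
1/F = 1/(525 + I*sqrt(186)/6)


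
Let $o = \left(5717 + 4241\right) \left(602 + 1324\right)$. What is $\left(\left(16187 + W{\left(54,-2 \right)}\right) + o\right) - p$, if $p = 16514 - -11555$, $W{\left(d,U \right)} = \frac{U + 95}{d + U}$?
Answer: $\frac{996695845}{52} \approx 1.9167 \cdot 10^{7}$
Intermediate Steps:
$W{\left(d,U \right)} = \frac{95 + U}{U + d}$
$p = 28069$ ($p = 16514 + 11555 = 28069$)
$o = 19179108$ ($o = 9958 \cdot 1926 = 19179108$)
$\left(\left(16187 + W{\left(54,-2 \right)}\right) + o\right) - p = \left(\left(16187 + \frac{95 - 2}{-2 + 54}\right) + 19179108\right) - 28069 = \left(\left(16187 + \frac{1}{52} \cdot 93\right) + 19179108\right) - 28069 = \left(\left(16187 + \frac{93}{52}\right) + 19179108\right) - 28069 = \left(\frac{841817}{52} + 19179108\right) - 28069 = \frac{998155433}{52} - 28069 = \frac{996695845}{52}$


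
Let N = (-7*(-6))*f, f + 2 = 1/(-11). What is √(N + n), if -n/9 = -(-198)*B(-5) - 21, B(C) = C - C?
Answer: √12243/11 ≈ 10.059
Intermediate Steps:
B(C) = 0
f = -23/11 (f = -2 + 1/(-11) = -2 - 1/11 = -23/11 ≈ -2.0909)
n = 189 (n = -9*(-(-198)*0 - 21) = -9*(-33*0 - 21) = -9*(0 - 21) = -9*(-21) = 189)
N = -966/11 (N = -7*(-6)*(-23/11) = 42*(-23/11) = -966/11 ≈ -87.818)
√(N + n) = √(-966/11 + 189) = √(1113/11) = √12243/11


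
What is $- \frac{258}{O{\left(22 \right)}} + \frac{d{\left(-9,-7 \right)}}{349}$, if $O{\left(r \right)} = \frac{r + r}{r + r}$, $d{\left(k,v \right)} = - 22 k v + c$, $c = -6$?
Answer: $- \frac{91434}{349} \approx -261.99$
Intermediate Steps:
$d{\left(k,v \right)} = -6 - 22 k v$ ($d{\left(k,v \right)} = - 22 k v - 6 = -6 - 22 k v$)
$O{\left(r \right)} = 1$ ($O{\left(r \right)} = \frac{2 r}{2 r} = 2 r \frac{1}{2 r} = 1$)
$- \frac{258}{O{\left(22 \right)}} + \frac{d{\left(-9,-7 \right)}}{349} = - \frac{258}{1} + \frac{-6 - \left(-198\right) \left(-7\right)}{349} = \left(-258\right) 1 + \left(-6 - 1386\right) \frac{1}{349} = -258 - \frac{1392}{349} = - \frac{91434}{349}$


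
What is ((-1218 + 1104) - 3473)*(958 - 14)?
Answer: -3386128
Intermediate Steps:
((-1218 + 1104) - 3473)*(958 - 14) = (-114 - 3473)*944 = -3587*944 = -3386128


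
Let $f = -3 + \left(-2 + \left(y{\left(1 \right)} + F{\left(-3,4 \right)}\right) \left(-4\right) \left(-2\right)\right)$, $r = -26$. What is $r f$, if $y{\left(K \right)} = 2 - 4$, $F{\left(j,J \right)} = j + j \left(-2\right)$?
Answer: $-78$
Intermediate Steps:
$F{\left(j,J \right)} = - j$ ($F{\left(j,J \right)} = j - 2 j = - j$)
$y{\left(K \right)} = -2$ ($y{\left(K \right)} = 2 - 4 = -2$)
$f = 3$ ($f = -3 - \left(2 - \left(-2 - -3\right) \left(-4\right) \left(-2\right)\right) = -3 - \left(2 - \left(-2 + 3\right) \left(-4\right) \left(-2\right)\right) = -3 - \left(2 - 1 \left(-4\right) \left(-2\right)\right) = -3 - -6 = -3 + \left(-2 + 8\right) = -3 + 6 = 3$)
$r f = \left(-26\right) 3 = -78$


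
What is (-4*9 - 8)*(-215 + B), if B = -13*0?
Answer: 9460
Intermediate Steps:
B = 0
(-4*9 - 8)*(-215 + B) = (-4*9 - 8)*(-215 + 0) = (-36 - 8)*(-215) = -44*(-215) = 9460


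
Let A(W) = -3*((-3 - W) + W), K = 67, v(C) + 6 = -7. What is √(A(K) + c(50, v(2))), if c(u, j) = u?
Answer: √59 ≈ 7.6811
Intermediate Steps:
v(C) = -13 (v(C) = -6 - 7 = -13)
A(W) = 9 (A(W) = -3*(-3) = 9)
√(A(K) + c(50, v(2))) = √(9 + 50) = √59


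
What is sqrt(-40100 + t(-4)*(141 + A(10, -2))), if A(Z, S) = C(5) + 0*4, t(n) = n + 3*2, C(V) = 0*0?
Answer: I*sqrt(39818) ≈ 199.54*I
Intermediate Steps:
C(V) = 0
t(n) = 6 + n (t(n) = n + 6 = 6 + n)
A(Z, S) = 0 (A(Z, S) = 0 + 0*4 = 0 + 0 = 0)
sqrt(-40100 + t(-4)*(141 + A(10, -2))) = sqrt(-40100 + (6 - 4)*(141 + 0)) = sqrt(-40100 + 2*141) = sqrt(-40100 + 282) = sqrt(-39818) = I*sqrt(39818)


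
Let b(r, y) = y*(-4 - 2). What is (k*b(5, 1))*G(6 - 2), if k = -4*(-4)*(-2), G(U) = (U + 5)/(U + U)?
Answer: 216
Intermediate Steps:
b(r, y) = -6*y (b(r, y) = y*(-6) = -6*y)
G(U) = (5 + U)/(2*U) (G(U) = (5 + U)/((2*U)) = (5 + U)*(1/(2*U)) = (5 + U)/(2*U))
k = -32 (k = 16*(-2) = -32)
(k*b(5, 1))*G(6 - 2) = (-(-192))*((5 + (6 - 2))/(2*(6 - 2))) = (-32*(-6))*((½)*(5 + 4)/4) = 192*((½)*(¼)*9) = 192*(9/8) = 216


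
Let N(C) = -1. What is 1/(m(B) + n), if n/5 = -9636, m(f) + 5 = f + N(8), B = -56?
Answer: -1/48242 ≈ -2.0729e-5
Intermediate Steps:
m(f) = -6 + f (m(f) = -5 + (f - 1) = -5 + (-1 + f) = -6 + f)
n = -48180 (n = 5*(-9636) = -48180)
1/(m(B) + n) = 1/((-6 - 56) - 48180) = 1/(-62 - 48180) = 1/(-48242) = -1/48242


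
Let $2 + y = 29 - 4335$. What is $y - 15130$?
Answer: $-19438$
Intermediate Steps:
$y = -4308$ ($y = -2 + \left(29 - 4335\right) = -2 - 4306 = -4308$)
$y - 15130 = -4308 - 15130 = -19438$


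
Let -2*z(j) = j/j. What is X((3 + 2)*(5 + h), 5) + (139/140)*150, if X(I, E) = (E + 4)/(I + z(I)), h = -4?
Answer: 2113/14 ≈ 150.93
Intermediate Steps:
z(j) = -½ (z(j) = -j/(2*j) = -½*1 = -½)
X(I, E) = (4 + E)/(-½ + I) (X(I, E) = (E + 4)/(I - ½) = (4 + E)/(-½ + I))
X((3 + 2)*(5 + h), 5) + (139/140)*150 = 2*(4 + 5)/(-1 + 2*((3 + 2)*(5 - 4))) + (139/140)*150 = 2*9/(-1 + 2*(5*1)) + (139*(1/140))*150 = 2*9/(-1 + 2*5) + (139/140)*150 = 2*9/(-1 + 10) + 2085/14 = 2*9/9 + 2085/14 = 2*(⅑)*9 + 2085/14 = 2 + 2085/14 = 2113/14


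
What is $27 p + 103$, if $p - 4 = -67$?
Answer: $-1598$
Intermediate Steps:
$p = -63$ ($p = 4 - 67 = -63$)
$27 p + 103 = 27 \left(-63\right) + 103 = -1701 + 103 = -1598$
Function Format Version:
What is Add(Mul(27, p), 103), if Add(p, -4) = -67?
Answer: -1598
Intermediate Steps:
p = -63 (p = Add(4, -67) = -63)
Add(Mul(27, p), 103) = Add(Mul(27, -63), 103) = Add(-1701, 103) = -1598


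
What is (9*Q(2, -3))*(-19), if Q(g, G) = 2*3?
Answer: -1026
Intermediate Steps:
Q(g, G) = 6
(9*Q(2, -3))*(-19) = (9*6)*(-19) = 54*(-19) = -1026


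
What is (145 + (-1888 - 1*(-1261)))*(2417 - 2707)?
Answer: 139780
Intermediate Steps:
(145 + (-1888 - 1*(-1261)))*(2417 - 2707) = (145 + (-1888 + 1261))*(-290) = (145 - 627)*(-290) = -482*(-290) = 139780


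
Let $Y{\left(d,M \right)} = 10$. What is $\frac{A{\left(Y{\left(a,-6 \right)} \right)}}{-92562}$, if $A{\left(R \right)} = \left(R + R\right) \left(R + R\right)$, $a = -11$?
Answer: $- \frac{200}{46281} \approx -0.0043214$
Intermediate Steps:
$A{\left(R \right)} = 4 R^{2}$ ($A{\left(R \right)} = 2 R 2 R = 4 R^{2}$)
$\frac{A{\left(Y{\left(a,-6 \right)} \right)}}{-92562} = \frac{4 \cdot 10^{2}}{-92562} = 4 \cdot 100 \left(- \frac{1}{92562}\right) = 400 \left(- \frac{1}{92562}\right) = - \frac{200}{46281}$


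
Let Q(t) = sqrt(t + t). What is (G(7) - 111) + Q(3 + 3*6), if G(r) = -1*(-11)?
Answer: -100 + sqrt(42) ≈ -93.519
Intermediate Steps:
G(r) = 11
Q(t) = sqrt(2)*sqrt(t) (Q(t) = sqrt(2*t) = sqrt(2)*sqrt(t))
(G(7) - 111) + Q(3 + 3*6) = (11 - 111) + sqrt(2)*sqrt(3 + 3*6) = -100 + sqrt(2)*sqrt(3 + 18) = -100 + sqrt(2)*sqrt(21) = -100 + sqrt(42)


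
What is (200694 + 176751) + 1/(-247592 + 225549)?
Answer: 8320020134/22043 ≈ 3.7745e+5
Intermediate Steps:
(200694 + 176751) + 1/(-247592 + 225549) = 377445 + 1/(-22043) = 377445 - 1/22043 = 8320020134/22043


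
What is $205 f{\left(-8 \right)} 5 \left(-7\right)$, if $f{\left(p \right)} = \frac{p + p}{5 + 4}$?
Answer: $\frac{114800}{9} \approx 12756.0$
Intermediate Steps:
$f{\left(p \right)} = \frac{2 p}{9}$
$205 f{\left(-8 \right)} 5 \left(-7\right) = 205 \cdot \frac{2}{9} \left(-8\right) 5 \left(-7\right) = 205 \left(- \frac{16}{9}\right) \left(-35\right) = \left(- \frac{3280}{9}\right) \left(-35\right) = \frac{114800}{9}$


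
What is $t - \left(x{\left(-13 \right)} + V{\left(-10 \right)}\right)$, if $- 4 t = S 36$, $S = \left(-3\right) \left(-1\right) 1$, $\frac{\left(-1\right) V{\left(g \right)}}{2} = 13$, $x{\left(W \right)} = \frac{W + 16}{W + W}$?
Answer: $- \frac{23}{26} \approx -0.88461$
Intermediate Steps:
$x{\left(W \right)} = \frac{16 + W}{2 W}$
$V{\left(g \right)} = -26$ ($V{\left(g \right)} = \left(-2\right) 13 = -26$)
$S = 3$ ($S = 3 \cdot 1 = 3$)
$t = -27$ ($t = - \frac{3 \cdot 36}{4} = \left(- \frac{1}{4}\right) 108 = -27$)
$t - \left(x{\left(-13 \right)} + V{\left(-10 \right)}\right) = -27 - \left(\frac{16 - 13}{2 \left(-13\right)} - 26\right) = -27 - \left(\frac{1}{2} \left(- \frac{1}{13}\right) 3 - 26\right) = -27 - \left(- \frac{3}{26} - 26\right) = -27 - - \frac{679}{26} = -27 + \frac{679}{26} = - \frac{23}{26}$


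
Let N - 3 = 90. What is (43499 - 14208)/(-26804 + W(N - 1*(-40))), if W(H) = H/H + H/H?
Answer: -29291/26802 ≈ -1.0929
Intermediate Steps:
N = 93 (N = 3 + 90 = 93)
W(H) = 2 (W(H) = 1 + 1 = 2)
(43499 - 14208)/(-26804 + W(N - 1*(-40))) = (43499 - 14208)/(-26804 + 2) = 29291/(-26802) = 29291*(-1/26802) = -29291/26802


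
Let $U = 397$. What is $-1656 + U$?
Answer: $-1259$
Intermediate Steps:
$-1656 + U = -1656 + 397 = -1259$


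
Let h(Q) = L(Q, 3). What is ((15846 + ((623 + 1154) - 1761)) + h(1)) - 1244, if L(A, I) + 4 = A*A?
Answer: 14615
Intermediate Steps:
L(A, I) = -4 + A² (L(A, I) = -4 + A*A = -4 + A²)
h(Q) = -4 + Q²
((15846 + ((623 + 1154) - 1761)) + h(1)) - 1244 = ((15846 + ((623 + 1154) - 1761)) + (-4 + 1²)) - 1244 = ((15846 + (1777 - 1761)) + (-4 + 1)) - 1244 = ((15846 + 16) - 3) - 1244 = (15862 - 3) - 1244 = 15859 - 1244 = 14615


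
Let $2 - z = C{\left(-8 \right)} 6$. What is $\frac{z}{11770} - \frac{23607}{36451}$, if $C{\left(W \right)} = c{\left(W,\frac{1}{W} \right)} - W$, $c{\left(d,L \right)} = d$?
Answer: $- \frac{138890744}{214514135} \approx -0.64747$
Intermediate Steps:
$C{\left(W \right)} = 0$ ($C{\left(W \right)} = W - W = 0$)
$z = 2$ ($z = 2 - 0 \cdot 6 = 2 - 0 = 2 + 0 = 2$)
$\frac{z}{11770} - \frac{23607}{36451} = \frac{2}{11770} - \frac{23607}{36451} = 2 \cdot \frac{1}{11770} - \frac{23607}{36451} = \frac{1}{5885} - \frac{23607}{36451} = - \frac{138890744}{214514135}$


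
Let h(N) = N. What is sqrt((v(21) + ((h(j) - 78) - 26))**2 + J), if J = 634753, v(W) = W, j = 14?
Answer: sqrt(639514) ≈ 799.70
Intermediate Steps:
sqrt((v(21) + ((h(j) - 78) - 26))**2 + J) = sqrt((21 + ((14 - 78) - 26))**2 + 634753) = sqrt((21 + (-64 - 26))**2 + 634753) = sqrt((21 - 90)**2 + 634753) = sqrt((-69)**2 + 634753) = sqrt(4761 + 634753) = sqrt(639514)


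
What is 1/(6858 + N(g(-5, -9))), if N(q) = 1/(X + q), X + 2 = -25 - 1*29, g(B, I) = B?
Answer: 61/418337 ≈ 0.00014582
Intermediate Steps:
X = -56 (X = -2 + (-25 - 1*29) = -2 + (-25 - 29) = -2 - 54 = -56)
N(q) = 1/(-56 + q)
1/(6858 + N(g(-5, -9))) = 1/(6858 + 1/(-56 - 5)) = 1/(6858 + 1/(-61)) = 1/(6858 - 1/61) = 1/(418337/61) = 61/418337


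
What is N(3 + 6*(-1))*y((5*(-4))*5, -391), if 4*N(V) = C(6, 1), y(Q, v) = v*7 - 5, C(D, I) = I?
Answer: -1371/2 ≈ -685.50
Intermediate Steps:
y(Q, v) = -5 + 7*v (y(Q, v) = 7*v - 5 = -5 + 7*v)
N(V) = ¼ (N(V) = (¼)*1 = ¼)
N(3 + 6*(-1))*y((5*(-4))*5, -391) = (-5 + 7*(-391))/4 = (-5 - 2737)/4 = (¼)*(-2742) = -1371/2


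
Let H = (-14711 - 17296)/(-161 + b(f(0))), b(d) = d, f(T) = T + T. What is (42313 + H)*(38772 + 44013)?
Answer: 566613654000/161 ≈ 3.5193e+9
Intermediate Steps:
f(T) = 2*T
H = 32007/161 (H = (-14711 - 17296)/(-161 + 2*0) = -32007/(-161 + 0) = -32007/(-161) = -32007*(-1/161) = 32007/161 ≈ 198.80)
(42313 + H)*(38772 + 44013) = (42313 + 32007/161)*(38772 + 44013) = (6844400/161)*82785 = 566613654000/161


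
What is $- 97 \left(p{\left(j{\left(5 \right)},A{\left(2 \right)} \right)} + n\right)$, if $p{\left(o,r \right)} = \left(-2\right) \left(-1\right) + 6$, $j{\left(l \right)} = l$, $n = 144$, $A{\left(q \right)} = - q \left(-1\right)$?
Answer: $-14744$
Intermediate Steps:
$A{\left(q \right)} = q$
$p{\left(o,r \right)} = 8$ ($p{\left(o,r \right)} = 2 + 6 = 8$)
$- 97 \left(p{\left(j{\left(5 \right)},A{\left(2 \right)} \right)} + n\right) = - 97 \left(8 + 144\right) = \left(-97\right) 152 = -14744$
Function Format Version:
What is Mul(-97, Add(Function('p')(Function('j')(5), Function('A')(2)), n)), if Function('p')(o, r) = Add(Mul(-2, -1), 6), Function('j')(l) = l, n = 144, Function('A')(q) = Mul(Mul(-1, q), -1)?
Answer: -14744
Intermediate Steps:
Function('A')(q) = q
Function('p')(o, r) = 8 (Function('p')(o, r) = Add(2, 6) = 8)
Mul(-97, Add(Function('p')(Function('j')(5), Function('A')(2)), n)) = Mul(-97, Add(8, 144)) = Mul(-97, 152) = -14744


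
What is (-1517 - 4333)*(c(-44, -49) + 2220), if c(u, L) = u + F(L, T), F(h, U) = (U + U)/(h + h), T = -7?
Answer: -89113050/7 ≈ -1.2730e+7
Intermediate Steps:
F(h, U) = U/h (F(h, U) = (2*U)/((2*h)) = (2*U)*(1/(2*h)) = U/h)
c(u, L) = u - 7/L
(-1517 - 4333)*(c(-44, -49) + 2220) = (-1517 - 4333)*((-44 - 7/(-49)) + 2220) = -5850*((-44 - 7*(-1/49)) + 2220) = -5850*((-44 + 1/7) + 2220) = -5850*(-307/7 + 2220) = -5850*15233/7 = -89113050/7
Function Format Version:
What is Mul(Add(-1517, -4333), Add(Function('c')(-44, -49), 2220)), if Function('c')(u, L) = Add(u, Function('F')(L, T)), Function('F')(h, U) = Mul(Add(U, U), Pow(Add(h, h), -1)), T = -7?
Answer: Rational(-89113050, 7) ≈ -1.2730e+7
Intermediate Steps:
Function('F')(h, U) = Mul(U, Pow(h, -1)) (Function('F')(h, U) = Mul(Mul(2, U), Pow(Mul(2, h), -1)) = Mul(Mul(2, U), Mul(Rational(1, 2), Pow(h, -1))) = Mul(U, Pow(h, -1)))
Function('c')(u, L) = Add(u, Mul(-7, Pow(L, -1)))
Mul(Add(-1517, -4333), Add(Function('c')(-44, -49), 2220)) = Mul(Add(-1517, -4333), Add(Add(-44, Mul(-7, Pow(-49, -1))), 2220)) = Mul(-5850, Add(Add(-44, Mul(-7, Rational(-1, 49))), 2220)) = Mul(-5850, Add(Add(-44, Rational(1, 7)), 2220)) = Mul(-5850, Add(Rational(-307, 7), 2220)) = Mul(-5850, Rational(15233, 7)) = Rational(-89113050, 7)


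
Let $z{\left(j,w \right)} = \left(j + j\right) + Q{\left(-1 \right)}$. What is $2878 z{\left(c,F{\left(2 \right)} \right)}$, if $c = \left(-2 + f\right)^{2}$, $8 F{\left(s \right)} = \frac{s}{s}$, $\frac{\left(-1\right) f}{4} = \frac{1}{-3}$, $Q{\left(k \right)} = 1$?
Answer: $\frac{48926}{9} \approx 5436.2$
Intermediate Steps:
$f = \frac{4}{3}$ ($f = - \frac{4}{-3} = \left(-4\right) \left(- \frac{1}{3}\right) = \frac{4}{3} \approx 1.3333$)
$F{\left(s \right)} = \frac{1}{8}$ ($F{\left(s \right)} = \frac{s \frac{1}{s}}{8} = \frac{1}{8} \cdot 1 = \frac{1}{8}$)
$c = \frac{4}{9}$ ($c = \left(-2 + \frac{4}{3}\right)^{2} = \left(- \frac{2}{3}\right)^{2} = \frac{4}{9} \approx 0.44444$)
$z{\left(j,w \right)} = 1 + 2 j$ ($z{\left(j,w \right)} = \left(j + j\right) + 1 = 2 j + 1 = 1 + 2 j$)
$2878 z{\left(c,F{\left(2 \right)} \right)} = 2878 \left(1 + 2 \cdot \frac{4}{9}\right) = 2878 \left(1 + \frac{8}{9}\right) = 2878 \cdot \frac{17}{9} = \frac{48926}{9}$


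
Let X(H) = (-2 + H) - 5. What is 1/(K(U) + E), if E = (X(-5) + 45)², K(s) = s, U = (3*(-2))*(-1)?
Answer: 1/1095 ≈ 0.00091324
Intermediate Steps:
X(H) = -7 + H
U = 6 (U = -6*(-1) = 6)
E = 1089 (E = ((-7 - 5) + 45)² = (-12 + 45)² = 33² = 1089)
1/(K(U) + E) = 1/(6 + 1089) = 1/1095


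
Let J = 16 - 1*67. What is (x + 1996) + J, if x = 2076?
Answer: 4021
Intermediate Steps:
J = -51 (J = 16 - 67 = -51)
(x + 1996) + J = (2076 + 1996) - 51 = 4072 - 51 = 4021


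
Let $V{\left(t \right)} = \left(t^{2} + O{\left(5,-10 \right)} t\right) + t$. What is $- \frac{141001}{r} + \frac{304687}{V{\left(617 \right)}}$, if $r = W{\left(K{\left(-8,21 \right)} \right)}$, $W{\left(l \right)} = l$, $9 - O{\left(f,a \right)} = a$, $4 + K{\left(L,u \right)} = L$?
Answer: $\frac{55421138273}{4716348} \approx 11751.0$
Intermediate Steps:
$K{\left(L,u \right)} = -4 + L$
$O{\left(f,a \right)} = 9 - a$
$V{\left(t \right)} = t^{2} + 20 t$ ($V{\left(t \right)} = \left(t^{2} + \left(9 - -10\right) t\right) + t = \left(t^{2} + \left(9 + 10\right) t\right) + t = \left(t^{2} + 19 t\right) + t = t^{2} + 20 t$)
$r = -12$ ($r = -4 - 8 = -12$)
$- \frac{141001}{r} + \frac{304687}{V{\left(617 \right)}} = - \frac{141001}{-12} + \frac{304687}{617 \left(20 + 617\right)} = \left(-141001\right) \left(- \frac{1}{12}\right) + \frac{304687}{617 \cdot 637} = \frac{141001}{12} + \frac{304687}{393029} = \frac{55421138273}{4716348}$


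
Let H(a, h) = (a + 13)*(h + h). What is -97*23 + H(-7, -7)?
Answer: -2315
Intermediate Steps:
H(a, h) = 2*h*(13 + a) (H(a, h) = (13 + a)*(2*h) = 2*h*(13 + a))
-97*23 + H(-7, -7) = -97*23 + 2*(-7)*(13 - 7) = -2231 + 2*(-7)*6 = -2231 - 84 = -2315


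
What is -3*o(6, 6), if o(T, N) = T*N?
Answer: -108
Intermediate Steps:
o(T, N) = N*T
-3*o(6, 6) = -18*6 = -3*36 = -108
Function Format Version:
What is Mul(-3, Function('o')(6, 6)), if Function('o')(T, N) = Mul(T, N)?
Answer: -108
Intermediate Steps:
Function('o')(T, N) = Mul(N, T)
Mul(-3, Function('o')(6, 6)) = Mul(-3, Mul(6, 6)) = Mul(-3, 36) = -108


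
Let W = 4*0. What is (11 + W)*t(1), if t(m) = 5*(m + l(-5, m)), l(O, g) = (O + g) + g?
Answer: -110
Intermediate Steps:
W = 0
l(O, g) = O + 2*g
t(m) = -25 + 15*m (t(m) = 5*(m + (-5 + 2*m)) = 5*(-5 + 3*m) = -25 + 15*m)
(11 + W)*t(1) = (11 + 0)*(-25 + 15*1) = 11*(-25 + 15) = 11*(-10) = -110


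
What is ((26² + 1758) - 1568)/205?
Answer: 866/205 ≈ 4.2244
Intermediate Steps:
((26² + 1758) - 1568)/205 = ((676 + 1758) - 1568)*(1/205) = (2434 - 1568)*(1/205) = 866*(1/205) = 866/205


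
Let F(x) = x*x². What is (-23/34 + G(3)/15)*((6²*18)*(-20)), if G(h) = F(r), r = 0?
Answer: 149040/17 ≈ 8767.1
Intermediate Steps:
F(x) = x³
G(h) = 0 (G(h) = 0³ = 0)
(-23/34 + G(3)/15)*((6²*18)*(-20)) = (-23/34 + 0/15)*((6²*18)*(-20)) = (-23*1/34 + 0*(1/15))*((36*18)*(-20)) = (-23/34 + 0)*(648*(-20)) = -23/34*(-12960) = 149040/17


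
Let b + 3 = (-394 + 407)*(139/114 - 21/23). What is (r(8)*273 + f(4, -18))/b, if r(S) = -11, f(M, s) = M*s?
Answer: -8062650/2573 ≈ -3133.6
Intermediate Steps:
b = 2573/2622 (b = -3 + (-394 + 407)*(139/114 - 21/23) = -3 + 13*(139*(1/114) - 21*1/23) = -3 + 13*(139/114 - 21/23) = -3 + 13*(803/2622) = -3 + 10439/2622 = 2573/2622 ≈ 0.98131)
(r(8)*273 + f(4, -18))/b = (-11*273 + 4*(-18))/(2573/2622) = (-3003 - 72)*(2622/2573) = -3075*2622/2573 = -8062650/2573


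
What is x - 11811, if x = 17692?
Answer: 5881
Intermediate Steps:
x - 11811 = 17692 - 11811 = 5881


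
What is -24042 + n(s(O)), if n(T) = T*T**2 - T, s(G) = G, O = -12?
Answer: -25758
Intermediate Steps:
n(T) = T**3 - T
-24042 + n(s(O)) = -24042 + ((-12)**3 - 1*(-12)) = -24042 + (-1728 + 12) = -24042 - 1716 = -25758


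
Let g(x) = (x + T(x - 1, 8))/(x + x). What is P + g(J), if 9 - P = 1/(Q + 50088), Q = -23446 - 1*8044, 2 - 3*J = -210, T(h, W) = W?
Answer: 4709917/492847 ≈ 9.5565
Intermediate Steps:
J = 212/3 (J = 2/3 - 1/3*(-210) = 2/3 + 70 = 212/3 ≈ 70.667)
Q = -31490 (Q = -23446 - 8044 = -31490)
g(x) = (8 + x)/(2*x) (g(x) = (x + 8)/(x + x) = (8 + x)/((2*x)) = (8 + x)*(1/(2*x)) = (8 + x)/(2*x))
P = 167381/18598 (P = 9 - 1/(-31490 + 50088) = 9 - 1/18598 = 167381/18598 ≈ 8.9999)
P + g(J) = 167381/18598 + (8 + 212/3)/(2*(212/3)) = 167381/18598 + (1/2)*(3/212)*(236/3) = 167381/18598 + 59/106 = 4709917/492847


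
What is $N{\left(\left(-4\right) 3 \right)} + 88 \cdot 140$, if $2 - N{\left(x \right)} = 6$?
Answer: $12316$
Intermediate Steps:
$N{\left(x \right)} = -4$ ($N{\left(x \right)} = 2 - 6 = -4$)
$N{\left(\left(-4\right) 3 \right)} + 88 \cdot 140 = -4 + 88 \cdot 140 = -4 + 12320 = 12316$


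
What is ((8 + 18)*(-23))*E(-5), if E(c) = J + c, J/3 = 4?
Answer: -4186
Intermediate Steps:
J = 12 (J = 3*4 = 12)
E(c) = 12 + c
((8 + 18)*(-23))*E(-5) = ((8 + 18)*(-23))*(12 - 5) = (26*(-23))*7 = -598*7 = -4186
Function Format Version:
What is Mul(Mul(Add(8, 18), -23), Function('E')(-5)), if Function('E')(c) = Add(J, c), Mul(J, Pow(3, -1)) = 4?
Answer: -4186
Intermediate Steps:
J = 12 (J = Mul(3, 4) = 12)
Function('E')(c) = Add(12, c)
Mul(Mul(Add(8, 18), -23), Function('E')(-5)) = Mul(Mul(Add(8, 18), -23), Add(12, -5)) = Mul(Mul(26, -23), 7) = Mul(-598, 7) = -4186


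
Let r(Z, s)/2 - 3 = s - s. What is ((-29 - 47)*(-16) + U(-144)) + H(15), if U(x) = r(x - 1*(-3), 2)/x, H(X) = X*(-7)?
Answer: 26663/24 ≈ 1111.0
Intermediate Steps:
r(Z, s) = 6 (r(Z, s) = 6 + 2*(s - s) = 6 + 2*0 = 6 + 0 = 6)
H(X) = -7*X
U(x) = 6/x
((-29 - 47)*(-16) + U(-144)) + H(15) = ((-29 - 47)*(-16) + 6/(-144)) - 7*15 = (-76*(-16) + 6*(-1/144)) - 105 = (1216 - 1/24) - 105 = 29183/24 - 105 = 26663/24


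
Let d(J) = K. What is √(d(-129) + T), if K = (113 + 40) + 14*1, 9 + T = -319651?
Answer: I*√319493 ≈ 565.24*I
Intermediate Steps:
T = -319660 (T = -9 - 319651 = -319660)
K = 167 (K = 153 + 14 = 167)
d(J) = 167
√(d(-129) + T) = √(167 - 319660) = √(-319493) = I*√319493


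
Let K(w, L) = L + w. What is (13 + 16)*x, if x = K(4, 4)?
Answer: 232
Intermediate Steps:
x = 8 (x = 4 + 4 = 8)
(13 + 16)*x = (13 + 16)*8 = 29*8 = 232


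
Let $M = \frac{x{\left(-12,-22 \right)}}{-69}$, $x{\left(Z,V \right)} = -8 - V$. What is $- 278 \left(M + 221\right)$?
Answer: $- \frac{4235330}{69} \approx -61382.0$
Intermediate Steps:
$M = - \frac{14}{69}$ ($M = \frac{-8 - -22}{-69} = \left(-8 + 22\right) \left(- \frac{1}{69}\right) = 14 \left(- \frac{1}{69}\right) = - \frac{14}{69} \approx -0.2029$)
$- 278 \left(M + 221\right) = - 278 \left(- \frac{14}{69} + 221\right) = \left(-278\right) \frac{15235}{69} = - \frac{4235330}{69}$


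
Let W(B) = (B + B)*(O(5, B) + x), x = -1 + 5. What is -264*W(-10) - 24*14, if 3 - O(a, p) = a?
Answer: 10224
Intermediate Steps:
x = 4
O(a, p) = 3 - a
W(B) = 4*B (W(B) = (B + B)*((3 - 1*5) + 4) = (2*B)*((3 - 5) + 4) = (2*B)*(-2 + 4) = (2*B)*2 = 4*B)
-264*W(-10) - 24*14 = -1056*(-10) - 24*14 = -264*(-40) - 336 = 10560 - 336 = 10224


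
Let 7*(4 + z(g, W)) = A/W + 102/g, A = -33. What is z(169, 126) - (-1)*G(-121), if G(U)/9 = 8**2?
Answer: 28422817/49686 ≈ 572.05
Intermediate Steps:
G(U) = 576 (G(U) = 9*8**2 = 9*64 = 576)
z(g, W) = -4 - 33/(7*W) + 102/(7*g) (z(g, W) = -4 + (-33/W + 102/g)/7 = -4 + (-33/(7*W) + 102/(7*g)) = -4 - 33/(7*W) + 102/(7*g))
z(169, 126) - (-1)*G(-121) = (-4 - 33/7/126 + (102/7)/169) - (-1)*576 = (-4 - 33/7*1/126 + (102/7)*(1/169)) - 1*(-576) = (-4 - 11/294 + 102/1183) + 576 = -196319/49686 + 576 = 28422817/49686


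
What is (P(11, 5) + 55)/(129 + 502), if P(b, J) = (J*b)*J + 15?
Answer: 345/631 ≈ 0.54675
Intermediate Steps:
P(b, J) = 15 + b*J² (P(b, J) = b*J² + 15 = 15 + b*J²)
(P(11, 5) + 55)/(129 + 502) = ((15 + 11*5²) + 55)/(129 + 502) = ((15 + 11*25) + 55)/631 = ((15 + 275) + 55)*(1/631) = (290 + 55)*(1/631) = 345*(1/631) = 345/631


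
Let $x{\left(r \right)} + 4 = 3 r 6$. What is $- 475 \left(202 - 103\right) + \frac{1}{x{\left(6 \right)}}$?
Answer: $- \frac{4890599}{104} \approx -47025.0$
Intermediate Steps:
$x{\left(r \right)} = -4 + 18 r$ ($x{\left(r \right)} = -4 + 3 r 6 = -4 + 18 r$)
$- 475 \left(202 - 103\right) + \frac{1}{x{\left(6 \right)}} = - 475 \left(202 - 103\right) + \frac{1}{-4 + 18 \cdot 6} = - 475 \left(202 - 103\right) + \frac{1}{-4 + 108} = - 475 \left(202 - 103\right) + \frac{1}{104} = \left(-475\right) 99 + \frac{1}{104} = -47025 + \frac{1}{104} = - \frac{4890599}{104}$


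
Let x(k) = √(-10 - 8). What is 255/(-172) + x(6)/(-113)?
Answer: -255/172 - 3*I*√2/113 ≈ -1.4826 - 0.037546*I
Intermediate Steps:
x(k) = 3*I*√2 (x(k) = √(-18) = 3*I*√2)
255/(-172) + x(6)/(-113) = 255/(-172) + (3*I*√2)/(-113) = 255*(-1/172) + (3*I*√2)*(-1/113) = -255/172 - 3*I*√2/113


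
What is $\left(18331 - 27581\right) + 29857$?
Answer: $20607$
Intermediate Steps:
$\left(18331 - 27581\right) + 29857 = -9250 + 29857 = 20607$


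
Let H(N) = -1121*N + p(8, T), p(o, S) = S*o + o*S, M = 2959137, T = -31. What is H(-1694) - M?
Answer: -1060659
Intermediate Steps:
p(o, S) = 2*S*o (p(o, S) = S*o + S*o = 2*S*o)
H(N) = -496 - 1121*N (H(N) = -1121*N + 2*(-31)*8 = -1121*N - 496 = -496 - 1121*N)
H(-1694) - M = (-496 - 1121*(-1694)) - 1*2959137 = (-496 + 1898974) - 2959137 = 1898478 - 2959137 = -1060659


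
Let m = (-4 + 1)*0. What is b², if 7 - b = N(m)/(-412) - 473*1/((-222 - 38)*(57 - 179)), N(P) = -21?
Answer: 517667564831481/10674334465600 ≈ 48.496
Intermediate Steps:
m = 0 (m = -3*0 = 0)
b = 22752309/3267160 (b = 7 - (-21/(-412) - 473*1/((-222 - 38)*(57 - 179))) = 7 - (-21*(-1/412) - 473/((-122*(-260)))) = 7 - (21/412 - 473/31720) = 7 - 1*117811/3267160 = 7 - 117811/3267160 = 22752309/3267160 ≈ 6.9639)
b² = (22752309/3267160)² = 517667564831481/10674334465600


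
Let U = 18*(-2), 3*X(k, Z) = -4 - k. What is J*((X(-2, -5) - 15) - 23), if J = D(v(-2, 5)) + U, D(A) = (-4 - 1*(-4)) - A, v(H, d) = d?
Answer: 4756/3 ≈ 1585.3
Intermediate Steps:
D(A) = -A (D(A) = (-4 + 4) - A = 0 - A = -A)
X(k, Z) = -4/3 - k/3 (X(k, Z) = (-4 - k)/3 = -4/3 - k/3)
U = -36
J = -41 (J = -1*5 - 36 = -5 - 36 = -41)
J*((X(-2, -5) - 15) - 23) = -41*(((-4/3 - ⅓*(-2)) - 15) - 23) = -41*(((-4/3 + ⅔) - 15) - 23) = -41*((-⅔ - 15) - 23) = -41*(-47/3 - 23) = -41*(-116/3) = 4756/3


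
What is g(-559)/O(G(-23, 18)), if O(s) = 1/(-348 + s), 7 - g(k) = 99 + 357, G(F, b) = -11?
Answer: 161191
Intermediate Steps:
g(k) = -449 (g(k) = 7 - (99 + 357) = 7 - 1*456 = 7 - 456 = -449)
g(-559)/O(G(-23, 18)) = -449/(1/(-348 - 11)) = -449/(1/(-359)) = -449/(-1/359) = -449*(-359) = 161191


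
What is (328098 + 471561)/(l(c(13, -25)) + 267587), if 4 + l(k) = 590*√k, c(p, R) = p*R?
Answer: 213975154197/71713794389 - 2358994050*I*√13/71713794389 ≈ 2.9837 - 0.1186*I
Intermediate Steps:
c(p, R) = R*p
l(k) = -4 + 590*√k
(328098 + 471561)/(l(c(13, -25)) + 267587) = (328098 + 471561)/((-4 + 590*√(-25*13)) + 267587) = 799659/((-4 + 590*√(-325)) + 267587) = 799659/((-4 + 590*(5*I*√13)) + 267587) = 799659/((-4 + 2950*I*√13) + 267587) = 799659/(267583 + 2950*I*√13)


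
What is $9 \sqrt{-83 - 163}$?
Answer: $9 i \sqrt{246} \approx 141.16 i$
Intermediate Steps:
$9 \sqrt{-83 - 163} = 9 \sqrt{-246} = 9 i \sqrt{246}$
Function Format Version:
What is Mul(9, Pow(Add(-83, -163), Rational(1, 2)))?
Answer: Mul(9, I, Pow(246, Rational(1, 2))) ≈ Mul(141.16, I)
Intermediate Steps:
Mul(9, Pow(Add(-83, -163), Rational(1, 2))) = Mul(9, Pow(-246, Rational(1, 2))) = Mul(9, Mul(I, Pow(246, Rational(1, 2)))) = Mul(9, I, Pow(246, Rational(1, 2)))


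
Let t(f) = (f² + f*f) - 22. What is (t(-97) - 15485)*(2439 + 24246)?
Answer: 88354035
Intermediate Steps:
t(f) = -22 + 2*f² (t(f) = (f² + f²) - 22 = 2*f² - 22 = -22 + 2*f²)
(t(-97) - 15485)*(2439 + 24246) = ((-22 + 2*(-97)²) - 15485)*(2439 + 24246) = ((-22 + 2*9409) - 15485)*26685 = ((-22 + 18818) - 15485)*26685 = (18796 - 15485)*26685 = 3311*26685 = 88354035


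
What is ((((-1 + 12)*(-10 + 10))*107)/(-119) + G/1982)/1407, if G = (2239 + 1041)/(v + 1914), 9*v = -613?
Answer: 4920/7721373527 ≈ 6.3719e-7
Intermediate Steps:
v = -613/9 (v = (⅑)*(-613) = -613/9 ≈ -68.111)
G = 29520/16613 (G = (2239 + 1041)/(-613/9 + 1914) = 3280/(16613/9) = 3280*(9/16613) = 29520/16613 ≈ 1.7769)
((((-1 + 12)*(-10 + 10))*107)/(-119) + G/1982)/1407 = ((((-1 + 12)*(-10 + 10))*107)/(-119) + (29520/16613)/1982)/1407 = (((11*0)*107)*(-1/119) + (29520/16613)*(1/1982))*(1/1407) = ((0*107)*(-1/119) + 14760/16463483)*(1/1407) = (0*(-1/119) + 14760/16463483)*(1/1407) = (0 + 14760/16463483)*(1/1407) = (14760/16463483)*(1/1407) = 4920/7721373527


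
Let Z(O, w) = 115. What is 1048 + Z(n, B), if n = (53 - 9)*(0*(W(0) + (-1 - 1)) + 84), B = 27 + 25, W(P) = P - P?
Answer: 1163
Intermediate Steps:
W(P) = 0
B = 52
n = 3696 (n = (53 - 9)*(0*(0 + (-1 - 1)) + 84) = 44*(0*(0 - 2) + 84) = 44*(0*(-2) + 84) = 44*(0 + 84) = 44*84 = 3696)
1048 + Z(n, B) = 1048 + 115 = 1163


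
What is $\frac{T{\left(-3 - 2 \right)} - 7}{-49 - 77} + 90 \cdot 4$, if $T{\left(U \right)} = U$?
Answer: $\frac{7562}{21} \approx 360.1$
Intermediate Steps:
$\frac{T{\left(-3 - 2 \right)} - 7}{-49 - 77} + 90 \cdot 4 = \frac{\left(-3 - 2\right) - 7}{-49 - 77} + 90 \cdot 4 = \frac{\left(-3 - 2\right) - 7}{-126} + 360 = \left(-5 - 7\right) \left(- \frac{1}{126}\right) + 360 = \left(-12\right) \left(- \frac{1}{126}\right) + 360 = \frac{2}{21} + 360 = \frac{7562}{21}$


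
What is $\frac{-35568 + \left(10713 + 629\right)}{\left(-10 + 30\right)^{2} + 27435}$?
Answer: $- \frac{24226}{27835} \approx -0.87034$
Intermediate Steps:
$\frac{-35568 + \left(10713 + 629\right)}{\left(-10 + 30\right)^{2} + 27435} = \frac{-35568 + 11342}{20^{2} + 27435} = - \frac{24226}{400 + 27435} = - \frac{24226}{27835}$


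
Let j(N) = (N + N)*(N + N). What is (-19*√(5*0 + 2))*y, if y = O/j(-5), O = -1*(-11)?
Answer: -209*√2/100 ≈ -2.9557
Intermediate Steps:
j(N) = 4*N² (j(N) = (2*N)*(2*N) = 4*N²)
O = 11
y = 11/100 (y = 11/((4*(-5)²)) = 11/((4*25)) = 11/100 ≈ 0.11000)
(-19*√(5*0 + 2))*y = -19*√(5*0 + 2)*(11/100) = -19*√(0 + 2)*(11/100) = -19*√2*(11/100) = -209*√2/100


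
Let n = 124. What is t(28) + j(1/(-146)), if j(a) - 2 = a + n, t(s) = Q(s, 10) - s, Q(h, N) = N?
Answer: 15767/146 ≈ 107.99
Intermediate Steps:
t(s) = 10 - s
j(a) = 126 + a (j(a) = 2 + (a + 124) = 2 + (124 + a) = 126 + a)
t(28) + j(1/(-146)) = (10 - 1*28) + (126 + 1/(-146)) = (10 - 28) + (126 - 1/146) = -18 + 18395/146 = 15767/146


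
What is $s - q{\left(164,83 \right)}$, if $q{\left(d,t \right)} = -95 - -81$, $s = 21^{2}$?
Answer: $455$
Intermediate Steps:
$s = 441$
$q{\left(d,t \right)} = -14$ ($q{\left(d,t \right)} = -95 + 81 = -14$)
$s - q{\left(164,83 \right)} = 441 - -14 = 441 + 14 = 455$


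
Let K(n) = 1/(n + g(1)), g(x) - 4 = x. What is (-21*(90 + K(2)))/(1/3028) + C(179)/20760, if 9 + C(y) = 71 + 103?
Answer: -7933093525/1384 ≈ -5.7320e+6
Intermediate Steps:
g(x) = 4 + x
K(n) = 1/(5 + n) (K(n) = 1/(n + (4 + 1)) = 1/(n + 5) = 1/(5 + n))
C(y) = 165 (C(y) = -9 + (71 + 103) = -9 + 174 = 165)
(-21*(90 + K(2)))/(1/3028) + C(179)/20760 = (-21*(90 + 1/(5 + 2)))/(1/3028) + 165/20760 = (-21*(90 + 1/7))/(1/3028) + 165*(1/20760) = -21*(90 + 1/7)*3028 + 11/1384 = -21*631/7*3028 + 11/1384 = -1893*3028 + 11/1384 = -5732004 + 11/1384 = -7933093525/1384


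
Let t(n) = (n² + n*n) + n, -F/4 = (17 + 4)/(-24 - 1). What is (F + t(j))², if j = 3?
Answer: 370881/625 ≈ 593.41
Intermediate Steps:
F = 84/25 (F = -4*(17 + 4)/(-24 - 1) = -84/(-25) = -84*(-1)/25 = -4*(-21/25) = 84/25 ≈ 3.3600)
t(n) = n + 2*n² (t(n) = (n² + n²) + n = 2*n² + n = n + 2*n²)
(F + t(j))² = (84/25 + 3*(1 + 2*3))² = (84/25 + 3*(1 + 6))² = (84/25 + 3*7)² = (84/25 + 21)² = (609/25)² = 370881/625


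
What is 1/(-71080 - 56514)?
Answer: -1/127594 ≈ -7.8374e-6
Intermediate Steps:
1/(-71080 - 56514) = 1/(-127594) = -1/127594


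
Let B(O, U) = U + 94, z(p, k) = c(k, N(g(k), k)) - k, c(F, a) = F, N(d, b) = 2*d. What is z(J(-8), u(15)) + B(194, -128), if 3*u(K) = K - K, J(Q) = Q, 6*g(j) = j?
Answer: -34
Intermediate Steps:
g(j) = j/6
u(K) = 0 (u(K) = (K - K)/3 = (1/3)*0 = 0)
z(p, k) = 0 (z(p, k) = k - k = 0)
B(O, U) = 94 + U
z(J(-8), u(15)) + B(194, -128) = 0 + (94 - 128) = 0 - 34 = -34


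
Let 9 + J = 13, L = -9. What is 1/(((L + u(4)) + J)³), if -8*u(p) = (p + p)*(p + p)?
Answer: -1/2197 ≈ -0.00045517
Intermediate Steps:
J = 4 (J = -9 + 13 = 4)
u(p) = -p²/2 (u(p) = -(p + p)*(p + p)/8 = -2*p*2*p/8 = -p²/2)
1/(((L + u(4)) + J)³) = 1/(((-9 - ½*4²) + 4)³) = 1/(((-9 - ½*16) + 4)³) = 1/(((-9 - 8) + 4)³) = 1/((-17 + 4)³) = 1/((-13)³) = 1/(-2197) = -1/2197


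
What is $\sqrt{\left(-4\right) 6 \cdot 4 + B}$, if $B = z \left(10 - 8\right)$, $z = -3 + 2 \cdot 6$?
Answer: $i \sqrt{78} \approx 8.8318 i$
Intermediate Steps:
$z = 9$ ($z = -3 + 12 = 9$)
$B = 18$ ($B = 9 \left(10 - 8\right) = 9 \cdot 2 = 18$)
$\sqrt{\left(-4\right) 6 \cdot 4 + B} = \sqrt{\left(-4\right) 6 \cdot 4 + 18} = \sqrt{\left(-24\right) 4 + 18} = \sqrt{-96 + 18} = \sqrt{-78} = i \sqrt{78}$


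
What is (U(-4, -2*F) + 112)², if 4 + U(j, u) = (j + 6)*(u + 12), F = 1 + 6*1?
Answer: 10816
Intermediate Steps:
F = 7 (F = 1 + 6 = 7)
U(j, u) = -4 + (6 + j)*(12 + u) (U(j, u) = -4 + (j + 6)*(u + 12) = -4 + (6 + j)*(12 + u))
(U(-4, -2*F) + 112)² = ((68 + 6*(-2*7) + 12*(-4) - (-8)*7) + 112)² = ((68 + 6*(-14) - 48 - 4*(-14)) + 112)² = ((68 - 84 - 48 + 56) + 112)² = (-8 + 112)² = 104² = 10816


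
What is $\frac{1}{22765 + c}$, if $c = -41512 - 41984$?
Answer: $- \frac{1}{60731} \approx -1.6466 \cdot 10^{-5}$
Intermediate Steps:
$c = -83496$
$\frac{1}{22765 + c} = \frac{1}{22765 - 83496} = \frac{1}{-60731} = - \frac{1}{60731}$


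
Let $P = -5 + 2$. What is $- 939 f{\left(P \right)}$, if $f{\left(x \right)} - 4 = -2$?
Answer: $-1878$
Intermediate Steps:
$P = -3$
$f{\left(x \right)} = 2$ ($f{\left(x \right)} = 4 - 2 = 2$)
$- 939 f{\left(P \right)} = \left(-939\right) 2 = -1878$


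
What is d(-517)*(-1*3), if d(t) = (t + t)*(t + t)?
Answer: -3207468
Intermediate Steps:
d(t) = 4*t² (d(t) = (2*t)*(2*t) = 4*t²)
d(-517)*(-1*3) = (4*(-517)²)*(-1*3) = (4*267289)*(-3) = 1069156*(-3) = -3207468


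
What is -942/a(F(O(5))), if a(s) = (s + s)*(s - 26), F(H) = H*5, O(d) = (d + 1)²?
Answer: -157/9240 ≈ -0.016991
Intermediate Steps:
O(d) = (1 + d)²
F(H) = 5*H
a(s) = 2*s*(-26 + s) (a(s) = (2*s)*(-26 + s) = 2*s*(-26 + s))
-942/a(F(O(5))) = -942*1/(10*(1 + 5)²*(-26 + 5*(1 + 5)²)) = -942*1/(360*(-26 + 5*6²)) = -942*1/(360*(-26 + 5*36)) = -942*1/(360*(-26 + 180)) = -942/(2*180*154) = -942/55440 = -942*1/55440 = -157/9240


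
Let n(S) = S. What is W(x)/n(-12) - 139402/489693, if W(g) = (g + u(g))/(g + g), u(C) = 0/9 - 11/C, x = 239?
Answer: -776855059/2380574796 ≈ -0.32633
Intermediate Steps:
u(C) = -11/C (u(C) = 0*(1/9) - 11/C = 0 - 11/C = -11/C)
W(g) = (g - 11/g)/(2*g) (W(g) = (g - 11/g)/(g + g) = (g - 11/g)/((2*g)) = (g - 11/g)*(1/(2*g)) = (g - 11/g)/(2*g))
W(x)/n(-12) - 139402/489693 = ((1/2)*(-11 + 239**2)/239**2)/(-12) - 139402/489693 = ((1/2)*(1/57121)*(-11 + 57121))*(-1/12) - 139402*1/489693 = ((1/2)*(1/57121)*57110)*(-1/12) - 2966/10419 = (28555/57121)*(-1/12) - 2966/10419 = -28555/685452 - 2966/10419 = -776855059/2380574796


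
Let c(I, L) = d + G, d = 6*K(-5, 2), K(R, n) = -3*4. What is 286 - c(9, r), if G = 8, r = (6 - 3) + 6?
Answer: 350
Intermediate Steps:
r = 9 (r = 3 + 6 = 9)
K(R, n) = -12
d = -72 (d = 6*(-12) = -72)
c(I, L) = -64 (c(I, L) = -72 + 8 = -64)
286 - c(9, r) = 286 - 1*(-64) = 286 + 64 = 350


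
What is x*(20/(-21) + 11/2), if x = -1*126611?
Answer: -24182701/42 ≈ -5.7578e+5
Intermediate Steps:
x = -126611
x*(20/(-21) + 11/2) = -126611*(20/(-21) + 11/2) = -126611*(20*(-1/21) + 11*(1/2)) = -126611*(-20/21 + 11/2) = -126611*191/42 = -24182701/42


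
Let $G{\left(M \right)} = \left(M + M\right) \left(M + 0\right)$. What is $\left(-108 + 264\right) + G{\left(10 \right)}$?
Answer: $356$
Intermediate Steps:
$G{\left(M \right)} = 2 M^{2}$ ($G{\left(M \right)} = 2 M M = 2 M^{2}$)
$\left(-108 + 264\right) + G{\left(10 \right)} = \left(-108 + 264\right) + 2 \cdot 10^{2} = 156 + 2 \cdot 100 = 156 + 200 = 356$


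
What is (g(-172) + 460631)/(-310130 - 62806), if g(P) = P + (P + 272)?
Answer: -460559/372936 ≈ -1.2350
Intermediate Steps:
g(P) = 272 + 2*P (g(P) = P + (272 + P) = 272 + 2*P)
(g(-172) + 460631)/(-310130 - 62806) = ((272 + 2*(-172)) + 460631)/(-310130 - 62806) = ((272 - 344) + 460631)/(-372936) = (-72 + 460631)*(-1/372936) = 460559*(-1/372936) = -460559/372936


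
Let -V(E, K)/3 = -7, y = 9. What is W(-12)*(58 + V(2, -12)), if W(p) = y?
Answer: 711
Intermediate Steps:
V(E, K) = 21 (V(E, K) = -3*(-7) = 21)
W(p) = 9
W(-12)*(58 + V(2, -12)) = 9*(58 + 21) = 9*79 = 711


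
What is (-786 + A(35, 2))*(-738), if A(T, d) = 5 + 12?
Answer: 567522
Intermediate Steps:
A(T, d) = 17
(-786 + A(35, 2))*(-738) = (-786 + 17)*(-738) = -769*(-738) = 567522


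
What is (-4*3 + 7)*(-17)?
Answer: 85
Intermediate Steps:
(-4*3 + 7)*(-17) = (-12 + 7)*(-17) = -5*(-17) = 85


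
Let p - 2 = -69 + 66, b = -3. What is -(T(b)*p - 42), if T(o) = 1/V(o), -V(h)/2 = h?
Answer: 253/6 ≈ 42.167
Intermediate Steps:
V(h) = -2*h
p = -1 (p = 2 + (-69 + 66) = 2 - 3 = -1)
T(o) = -1/(2*o) (T(o) = 1/(-2*o) = -1/(2*o))
-(T(b)*p - 42) = -(-1/2/(-3)*(-1) - 42) = -(-1/2*(-1/3)*(-1) - 42) = -((1/6)*(-1) - 42) = -(-1/6 - 42) = -1*(-253/6) = 253/6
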